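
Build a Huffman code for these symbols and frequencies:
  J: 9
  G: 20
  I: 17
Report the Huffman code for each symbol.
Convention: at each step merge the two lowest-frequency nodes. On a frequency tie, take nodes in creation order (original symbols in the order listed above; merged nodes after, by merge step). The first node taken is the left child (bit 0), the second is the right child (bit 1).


Huffman tree construction:
Step 1: Merge J(9) + I(17) = 26
Step 2: Merge G(20) + (J+I)(26) = 46
Read each symbol's code off the tree from the root (left child = 0, right child = 1).

Codes:
  J: 10 (length 2)
  G: 0 (length 1)
  I: 11 (length 2)
Average code length: 72/46 = 1.5652 bits/symbol


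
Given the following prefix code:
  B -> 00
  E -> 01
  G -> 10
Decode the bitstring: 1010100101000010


Decoding step by step:
Bits 10 -> G
Bits 10 -> G
Bits 10 -> G
Bits 01 -> E
Bits 01 -> E
Bits 00 -> B
Bits 00 -> B
Bits 10 -> G


Decoded message: GGGEEBBG


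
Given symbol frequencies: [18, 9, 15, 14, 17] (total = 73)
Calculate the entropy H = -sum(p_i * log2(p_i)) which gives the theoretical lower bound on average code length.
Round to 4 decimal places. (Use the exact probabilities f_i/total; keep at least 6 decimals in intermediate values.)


Per-symbol terms -p_i * log2(p_i) with p_i = f_i/73:
  p = 18/73 = 0.246575: log2(p) = -2.019900, -p*log2(p) = 0.498057
  p = 9/73 = 0.123288: log2(p) = -3.019900, -p*log2(p) = 0.372316
  p = 15/73 = 0.205479: log2(p) = -2.282934, -p*log2(p) = 0.469096
  p = 14/73 = 0.191781: log2(p) = -2.382470, -p*log2(p) = 0.456912
  p = 17/73 = 0.232877: log2(p) = -2.102362, -p*log2(p) = 0.489591
H = 0.498057 + 0.372316 + 0.469096 + 0.456912 + 0.489591 = 2.285972

H = 2.286 bits/symbol


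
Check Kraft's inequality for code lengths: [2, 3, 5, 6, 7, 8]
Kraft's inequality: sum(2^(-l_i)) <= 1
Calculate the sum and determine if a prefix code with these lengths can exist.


Sum = 2^(-2) + 2^(-3) + 2^(-5) + 2^(-6) + 2^(-7) + 2^(-8)
    = 0.25 + 0.125 + 0.03125 + 0.015625 + 0.0078125 + 0.00390625
    = 111/256 = 0.43359375
Since 0.43359375 <= 1, Kraft's inequality IS satisfied.
A prefix code with these lengths CAN exist.

Kraft sum = 0.43359375. Satisfied.


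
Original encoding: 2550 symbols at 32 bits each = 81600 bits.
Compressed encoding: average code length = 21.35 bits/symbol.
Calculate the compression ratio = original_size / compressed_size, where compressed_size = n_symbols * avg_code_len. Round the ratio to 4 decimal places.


original_size = n_symbols * orig_bits = 2550 * 32 = 81600 bits
compressed_size = n_symbols * avg_code_len = 2550 * 21.35 = 54442.5 bits
ratio = original_size / compressed_size = 81600 / 54442.5 = 1.4988

Compression ratio = 1.4988


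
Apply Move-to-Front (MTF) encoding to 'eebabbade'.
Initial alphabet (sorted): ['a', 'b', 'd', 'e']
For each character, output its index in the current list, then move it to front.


MTF encoding:
'e': index 3 in ['a', 'b', 'd', 'e'] -> ['e', 'a', 'b', 'd']
'e': index 0 in ['e', 'a', 'b', 'd'] -> ['e', 'a', 'b', 'd']
'b': index 2 in ['e', 'a', 'b', 'd'] -> ['b', 'e', 'a', 'd']
'a': index 2 in ['b', 'e', 'a', 'd'] -> ['a', 'b', 'e', 'd']
'b': index 1 in ['a', 'b', 'e', 'd'] -> ['b', 'a', 'e', 'd']
'b': index 0 in ['b', 'a', 'e', 'd'] -> ['b', 'a', 'e', 'd']
'a': index 1 in ['b', 'a', 'e', 'd'] -> ['a', 'b', 'e', 'd']
'd': index 3 in ['a', 'b', 'e', 'd'] -> ['d', 'a', 'b', 'e']
'e': index 3 in ['d', 'a', 'b', 'e'] -> ['e', 'd', 'a', 'b']


Output: [3, 0, 2, 2, 1, 0, 1, 3, 3]


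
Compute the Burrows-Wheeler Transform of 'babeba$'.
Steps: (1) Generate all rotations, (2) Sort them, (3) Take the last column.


Rotations (sorted):
  0: $babeba -> last char: a
  1: a$babeb -> last char: b
  2: abeba$b -> last char: b
  3: ba$babe -> last char: e
  4: babeba$ -> last char: $
  5: beba$ba -> last char: a
  6: eba$bab -> last char: b


BWT = abbe$ab


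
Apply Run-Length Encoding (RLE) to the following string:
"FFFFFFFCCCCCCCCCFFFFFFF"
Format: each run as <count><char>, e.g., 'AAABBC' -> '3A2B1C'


Scanning runs left to right:
  i=0: run of 'F' x 7 -> '7F'
  i=7: run of 'C' x 9 -> '9C'
  i=16: run of 'F' x 7 -> '7F'

RLE = 7F9C7F


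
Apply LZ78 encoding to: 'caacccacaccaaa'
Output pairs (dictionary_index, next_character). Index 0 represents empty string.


LZ78 encoding steps:
Dictionary: {0: ''}
Step 1: w='' (idx 0), next='c' -> output (0, 'c'), add 'c' as idx 1
Step 2: w='' (idx 0), next='a' -> output (0, 'a'), add 'a' as idx 2
Step 3: w='a' (idx 2), next='c' -> output (2, 'c'), add 'ac' as idx 3
Step 4: w='c' (idx 1), next='c' -> output (1, 'c'), add 'cc' as idx 4
Step 5: w='ac' (idx 3), next='a' -> output (3, 'a'), add 'aca' as idx 5
Step 6: w='cc' (idx 4), next='a' -> output (4, 'a'), add 'cca' as idx 6
Step 7: w='a' (idx 2), next='a' -> output (2, 'a'), add 'aa' as idx 7


Encoded: [(0, 'c'), (0, 'a'), (2, 'c'), (1, 'c'), (3, 'a'), (4, 'a'), (2, 'a')]


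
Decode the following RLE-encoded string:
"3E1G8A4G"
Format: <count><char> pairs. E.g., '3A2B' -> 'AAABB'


Expanding each <count><char> pair:
  3E -> 'EEE'
  1G -> 'G'
  8A -> 'AAAAAAAA'
  4G -> 'GGGG'

Decoded = EEEGAAAAAAAAGGGG


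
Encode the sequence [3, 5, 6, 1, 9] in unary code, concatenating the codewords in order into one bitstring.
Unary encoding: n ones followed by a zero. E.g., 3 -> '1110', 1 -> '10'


Encode each number as n ones followed by a terminating 0:
  3 -> 1110 (4 bits)
  5 -> 111110 (6 bits)
  6 -> 1111110 (7 bits)
  1 -> 10 (2 bits)
  9 -> 1111111110 (10 bits)
Total length = 4 + 6 + 7 + 2 + 10 = 29 bits.

Unary([3, 5, 6, 1, 9]) = 11101111101111110101111111110 (29 bits)


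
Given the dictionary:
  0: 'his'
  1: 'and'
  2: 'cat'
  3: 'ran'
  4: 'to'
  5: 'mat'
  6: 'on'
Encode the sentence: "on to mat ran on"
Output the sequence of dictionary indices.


Look up each word in the dictionary:
  'on' -> 6
  'to' -> 4
  'mat' -> 5
  'ran' -> 3
  'on' -> 6

Encoded: [6, 4, 5, 3, 6]


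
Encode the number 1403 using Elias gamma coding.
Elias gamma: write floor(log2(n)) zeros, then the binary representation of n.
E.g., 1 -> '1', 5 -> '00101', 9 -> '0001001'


num_bits = floor(log2(1403)) + 1 = 11
leading_zeros = num_bits - 1 = 10
binary(1403) = 10101111011

Elias gamma(1403) = '0000000000' + '10101111011' = 000000000010101111011 (21 bits)


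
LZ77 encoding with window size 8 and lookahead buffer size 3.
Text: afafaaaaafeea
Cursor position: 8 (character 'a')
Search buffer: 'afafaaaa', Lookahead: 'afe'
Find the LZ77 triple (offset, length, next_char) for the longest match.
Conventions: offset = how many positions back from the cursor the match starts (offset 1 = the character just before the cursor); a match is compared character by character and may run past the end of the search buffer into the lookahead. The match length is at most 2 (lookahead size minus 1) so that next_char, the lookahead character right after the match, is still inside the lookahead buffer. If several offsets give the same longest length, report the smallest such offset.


Try each offset into the search buffer:
  offset=1 (pos 7, char 'a'): match length 1
  offset=2 (pos 6, char 'a'): match length 1
  offset=3 (pos 5, char 'a'): match length 1
  offset=4 (pos 4, char 'a'): match length 1
  offset=5 (pos 3, char 'f'): match length 0
  offset=6 (pos 2, char 'a'): match length 2
  offset=7 (pos 1, char 'f'): match length 0
  offset=8 (pos 0, char 'a'): match length 2
Longest match has length 2, found at offsets 6, 8; take the smallest, offset 6.
next_char = character at position 8 + 2 = 10 -> 'e'

Best match: offset=6, length=2 (matching 'af' starting at position 2)
LZ77 triple: (6, 2, 'e')


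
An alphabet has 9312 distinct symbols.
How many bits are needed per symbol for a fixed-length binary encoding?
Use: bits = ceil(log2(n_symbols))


log2(9312) = 13.1849
Bracket: 2^13 = 8192 < 9312 <= 2^14 = 16384
So ceil(log2(9312)) = 14

bits = ceil(log2(9312)) = ceil(13.1849) = 14 bits


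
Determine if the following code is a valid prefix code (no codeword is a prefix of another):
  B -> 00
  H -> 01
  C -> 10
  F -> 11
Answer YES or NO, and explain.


Checking each pair (does one codeword prefix another?):
  B='00' vs H='01': no prefix
  B='00' vs C='10': no prefix
  B='00' vs F='11': no prefix
  H='01' vs B='00': no prefix
  H='01' vs C='10': no prefix
  H='01' vs F='11': no prefix
  C='10' vs B='00': no prefix
  C='10' vs H='01': no prefix
  C='10' vs F='11': no prefix
  F='11' vs B='00': no prefix
  F='11' vs H='01': no prefix
  F='11' vs C='10': no prefix
No violation found over all pairs.

YES -- this is a valid prefix code. No codeword is a prefix of any other codeword.


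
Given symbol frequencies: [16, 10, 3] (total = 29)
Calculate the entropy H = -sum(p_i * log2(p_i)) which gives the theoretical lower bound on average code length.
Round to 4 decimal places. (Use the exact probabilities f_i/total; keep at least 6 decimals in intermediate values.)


Per-symbol terms -p_i * log2(p_i) with p_i = f_i/29:
  p = 16/29 = 0.551724: log2(p) = -0.857981, -p*log2(p) = 0.473369
  p = 10/29 = 0.344828: log2(p) = -1.536053, -p*log2(p) = 0.529673
  p = 3/29 = 0.103448: log2(p) = -3.273018, -p*log2(p) = 0.338588
H = 0.473369 + 0.529673 + 0.338588 = 1.341630

H = 1.3416 bits/symbol


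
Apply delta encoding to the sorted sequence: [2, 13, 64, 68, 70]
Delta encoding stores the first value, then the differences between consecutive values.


First value: 2
Deltas:
  13 - 2 = 11
  64 - 13 = 51
  68 - 64 = 4
  70 - 68 = 2


Delta encoded: [2, 11, 51, 4, 2]


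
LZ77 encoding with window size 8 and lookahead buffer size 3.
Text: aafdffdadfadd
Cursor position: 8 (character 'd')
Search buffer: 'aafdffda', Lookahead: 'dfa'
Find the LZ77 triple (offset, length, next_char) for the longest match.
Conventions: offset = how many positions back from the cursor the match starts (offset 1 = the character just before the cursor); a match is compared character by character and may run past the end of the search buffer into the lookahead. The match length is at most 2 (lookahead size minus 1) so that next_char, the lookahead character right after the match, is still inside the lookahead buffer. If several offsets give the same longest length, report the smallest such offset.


Try each offset into the search buffer:
  offset=1 (pos 7, char 'a'): match length 0
  offset=2 (pos 6, char 'd'): match length 1
  offset=3 (pos 5, char 'f'): match length 0
  offset=4 (pos 4, char 'f'): match length 0
  offset=5 (pos 3, char 'd'): match length 2
  offset=6 (pos 2, char 'f'): match length 0
  offset=7 (pos 1, char 'a'): match length 0
  offset=8 (pos 0, char 'a'): match length 0
Longest match has length 2 at offset 5.
next_char = character at position 8 + 2 = 10 -> 'a'

Best match: offset=5, length=2 (matching 'df' starting at position 3)
LZ77 triple: (5, 2, 'a')


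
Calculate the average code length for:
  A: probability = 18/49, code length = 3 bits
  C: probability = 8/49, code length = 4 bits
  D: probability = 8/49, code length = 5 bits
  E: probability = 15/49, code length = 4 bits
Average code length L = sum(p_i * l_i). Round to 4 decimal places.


Weighted contributions p_i * l_i:
  A: (18/49) * 3 = 54/49
  C: (8/49) * 4 = 32/49
  D: (8/49) * 5 = 40/49
  E: (15/49) * 4 = 60/49
Sum = (54 + 32 + 40 + 60)/49 = 186/49

L = 186/49 = 3.7959 bits/symbol


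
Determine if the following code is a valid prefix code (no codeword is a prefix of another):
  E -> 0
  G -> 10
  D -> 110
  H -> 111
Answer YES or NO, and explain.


Checking each pair (does one codeword prefix another?):
  E='0' vs G='10': no prefix
  E='0' vs D='110': no prefix
  E='0' vs H='111': no prefix
  G='10' vs E='0': no prefix
  G='10' vs D='110': no prefix
  G='10' vs H='111': no prefix
  D='110' vs E='0': no prefix
  D='110' vs G='10': no prefix
  D='110' vs H='111': no prefix
  H='111' vs E='0': no prefix
  H='111' vs G='10': no prefix
  H='111' vs D='110': no prefix
No violation found over all pairs.

YES -- this is a valid prefix code. No codeword is a prefix of any other codeword.


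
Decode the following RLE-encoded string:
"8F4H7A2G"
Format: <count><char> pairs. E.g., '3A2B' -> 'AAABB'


Expanding each <count><char> pair:
  8F -> 'FFFFFFFF'
  4H -> 'HHHH'
  7A -> 'AAAAAAA'
  2G -> 'GG'

Decoded = FFFFFFFFHHHHAAAAAAAGG


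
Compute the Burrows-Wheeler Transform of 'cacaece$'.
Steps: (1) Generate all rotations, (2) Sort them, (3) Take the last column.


Rotations (sorted):
  0: $cacaece -> last char: e
  1: acaece$c -> last char: c
  2: aece$cac -> last char: c
  3: cacaece$ -> last char: $
  4: caece$ca -> last char: a
  5: ce$cacae -> last char: e
  6: e$cacaec -> last char: c
  7: ece$caca -> last char: a


BWT = ecc$aeca


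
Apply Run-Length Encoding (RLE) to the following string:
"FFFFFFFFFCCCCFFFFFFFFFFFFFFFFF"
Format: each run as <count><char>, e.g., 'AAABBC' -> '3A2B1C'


Scanning runs left to right:
  i=0: run of 'F' x 9 -> '9F'
  i=9: run of 'C' x 4 -> '4C'
  i=13: run of 'F' x 17 -> '17F'

RLE = 9F4C17F


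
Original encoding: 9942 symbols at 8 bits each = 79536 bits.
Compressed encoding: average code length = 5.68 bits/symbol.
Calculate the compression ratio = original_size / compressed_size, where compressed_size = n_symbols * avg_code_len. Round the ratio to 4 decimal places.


original_size = n_symbols * orig_bits = 9942 * 8 = 79536 bits
compressed_size = n_symbols * avg_code_len = 9942 * 5.68 = 56470.56 bits
ratio = original_size / compressed_size = 79536 / 56470.56 = 1.4085

Compression ratio = 1.4085


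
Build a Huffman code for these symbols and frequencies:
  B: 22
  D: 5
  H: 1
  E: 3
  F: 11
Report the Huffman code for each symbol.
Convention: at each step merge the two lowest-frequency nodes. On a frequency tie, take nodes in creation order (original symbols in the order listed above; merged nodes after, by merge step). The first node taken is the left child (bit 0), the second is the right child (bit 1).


Huffman tree construction:
Step 1: Merge H(1) + E(3) = 4
Step 2: Merge (H+E)(4) + D(5) = 9
Step 3: Merge ((H+E)+D)(9) + F(11) = 20
Step 4: Merge (((H+E)+D)+F)(20) + B(22) = 42
Read each symbol's code off the tree from the root (left child = 0, right child = 1).

Codes:
  B: 1 (length 1)
  D: 001 (length 3)
  H: 0000 (length 4)
  E: 0001 (length 4)
  F: 01 (length 2)
Average code length: 75/42 = 1.7857 bits/symbol


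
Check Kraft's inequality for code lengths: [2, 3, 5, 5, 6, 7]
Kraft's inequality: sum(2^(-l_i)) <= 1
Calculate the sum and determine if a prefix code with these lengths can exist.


Sum = 2^(-2) + 2^(-3) + 2^(-5) + 2^(-5) + 2^(-6) + 2^(-7)
    = 0.25 + 0.125 + 0.03125 + 0.03125 + 0.015625 + 0.0078125
    = 59/128 = 0.4609375
Since 0.4609375 <= 1, Kraft's inequality IS satisfied.
A prefix code with these lengths CAN exist.

Kraft sum = 0.4609375. Satisfied.


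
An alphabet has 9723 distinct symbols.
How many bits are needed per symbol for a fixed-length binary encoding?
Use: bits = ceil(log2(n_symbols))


log2(9723) = 13.2472
Bracket: 2^13 = 8192 < 9723 <= 2^14 = 16384
So ceil(log2(9723)) = 14

bits = ceil(log2(9723)) = ceil(13.2472) = 14 bits


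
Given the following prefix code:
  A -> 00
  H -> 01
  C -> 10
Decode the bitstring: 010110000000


Decoding step by step:
Bits 01 -> H
Bits 01 -> H
Bits 10 -> C
Bits 00 -> A
Bits 00 -> A
Bits 00 -> A


Decoded message: HHCAAA


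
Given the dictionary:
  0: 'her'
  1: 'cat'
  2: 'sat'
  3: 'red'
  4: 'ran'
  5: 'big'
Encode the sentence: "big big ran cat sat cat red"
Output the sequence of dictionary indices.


Look up each word in the dictionary:
  'big' -> 5
  'big' -> 5
  'ran' -> 4
  'cat' -> 1
  'sat' -> 2
  'cat' -> 1
  'red' -> 3

Encoded: [5, 5, 4, 1, 2, 1, 3]


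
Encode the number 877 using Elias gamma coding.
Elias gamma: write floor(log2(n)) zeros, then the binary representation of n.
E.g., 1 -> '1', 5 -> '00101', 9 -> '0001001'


num_bits = floor(log2(877)) + 1 = 10
leading_zeros = num_bits - 1 = 9
binary(877) = 1101101101

Elias gamma(877) = '000000000' + '1101101101' = 0000000001101101101 (19 bits)


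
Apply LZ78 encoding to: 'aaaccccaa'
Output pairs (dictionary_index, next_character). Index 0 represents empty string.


LZ78 encoding steps:
Dictionary: {0: ''}
Step 1: w='' (idx 0), next='a' -> output (0, 'a'), add 'a' as idx 1
Step 2: w='a' (idx 1), next='a' -> output (1, 'a'), add 'aa' as idx 2
Step 3: w='' (idx 0), next='c' -> output (0, 'c'), add 'c' as idx 3
Step 4: w='c' (idx 3), next='c' -> output (3, 'c'), add 'cc' as idx 4
Step 5: w='c' (idx 3), next='a' -> output (3, 'a'), add 'ca' as idx 5
Step 6: w='a' (idx 1), end of input -> output (1, '')


Encoded: [(0, 'a'), (1, 'a'), (0, 'c'), (3, 'c'), (3, 'a'), (1, '')]


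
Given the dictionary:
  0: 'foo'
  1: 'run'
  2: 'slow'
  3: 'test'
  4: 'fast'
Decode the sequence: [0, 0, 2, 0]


Look up each index in the dictionary:
  0 -> 'foo'
  0 -> 'foo'
  2 -> 'slow'
  0 -> 'foo'

Decoded: "foo foo slow foo"


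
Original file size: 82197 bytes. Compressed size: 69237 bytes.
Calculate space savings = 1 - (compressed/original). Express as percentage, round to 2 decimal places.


ratio = compressed/original = 69237/82197 = 0.84233
savings = 1 - ratio = 1 - 0.84233 = 0.15767
as a percentage: 0.15767 * 100 = 15.77%

Space savings = 1 - 69237/82197 = 15.77%


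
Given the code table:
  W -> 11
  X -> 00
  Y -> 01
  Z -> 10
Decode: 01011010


Decoding:
01 -> Y
01 -> Y
10 -> Z
10 -> Z


Result: YYZZ


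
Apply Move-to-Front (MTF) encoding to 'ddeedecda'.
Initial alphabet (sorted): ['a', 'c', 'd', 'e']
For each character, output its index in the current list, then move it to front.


MTF encoding:
'd': index 2 in ['a', 'c', 'd', 'e'] -> ['d', 'a', 'c', 'e']
'd': index 0 in ['d', 'a', 'c', 'e'] -> ['d', 'a', 'c', 'e']
'e': index 3 in ['d', 'a', 'c', 'e'] -> ['e', 'd', 'a', 'c']
'e': index 0 in ['e', 'd', 'a', 'c'] -> ['e', 'd', 'a', 'c']
'd': index 1 in ['e', 'd', 'a', 'c'] -> ['d', 'e', 'a', 'c']
'e': index 1 in ['d', 'e', 'a', 'c'] -> ['e', 'd', 'a', 'c']
'c': index 3 in ['e', 'd', 'a', 'c'] -> ['c', 'e', 'd', 'a']
'd': index 2 in ['c', 'e', 'd', 'a'] -> ['d', 'c', 'e', 'a']
'a': index 3 in ['d', 'c', 'e', 'a'] -> ['a', 'd', 'c', 'e']


Output: [2, 0, 3, 0, 1, 1, 3, 2, 3]


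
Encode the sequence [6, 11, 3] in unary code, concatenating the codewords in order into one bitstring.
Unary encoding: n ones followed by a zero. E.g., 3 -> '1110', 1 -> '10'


Encode each number as n ones followed by a terminating 0:
  6 -> 1111110 (7 bits)
  11 -> 111111111110 (12 bits)
  3 -> 1110 (4 bits)
Total length = 7 + 12 + 4 = 23 bits.

Unary([6, 11, 3]) = 11111101111111111101110 (23 bits)


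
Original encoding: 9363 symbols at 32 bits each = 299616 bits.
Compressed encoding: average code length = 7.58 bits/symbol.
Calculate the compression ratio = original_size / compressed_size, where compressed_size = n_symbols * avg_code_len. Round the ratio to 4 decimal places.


original_size = n_symbols * orig_bits = 9363 * 32 = 299616 bits
compressed_size = n_symbols * avg_code_len = 9363 * 7.58 = 70971.54 bits
ratio = original_size / compressed_size = 299616 / 70971.54 = 4.2216

Compression ratio = 4.2216


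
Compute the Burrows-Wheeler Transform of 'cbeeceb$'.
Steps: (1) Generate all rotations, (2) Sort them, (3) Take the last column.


Rotations (sorted):
  0: $cbeeceb -> last char: b
  1: b$cbeece -> last char: e
  2: beeceb$c -> last char: c
  3: cbeeceb$ -> last char: $
  4: ceb$cbee -> last char: e
  5: eb$cbeec -> last char: c
  6: eceb$cbe -> last char: e
  7: eeceb$cb -> last char: b


BWT = bec$eceb


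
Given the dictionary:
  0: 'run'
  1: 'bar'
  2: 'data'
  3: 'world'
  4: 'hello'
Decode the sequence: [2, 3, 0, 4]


Look up each index in the dictionary:
  2 -> 'data'
  3 -> 'world'
  0 -> 'run'
  4 -> 'hello'

Decoded: "data world run hello"


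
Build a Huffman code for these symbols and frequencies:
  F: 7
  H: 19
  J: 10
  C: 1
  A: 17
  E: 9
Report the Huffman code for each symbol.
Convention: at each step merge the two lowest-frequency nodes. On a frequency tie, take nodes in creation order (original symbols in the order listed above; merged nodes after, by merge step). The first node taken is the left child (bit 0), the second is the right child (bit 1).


Huffman tree construction:
Step 1: Merge C(1) + F(7) = 8
Step 2: Merge (C+F)(8) + E(9) = 17
Step 3: Merge J(10) + A(17) = 27
Step 4: Merge ((C+F)+E)(17) + H(19) = 36
Step 5: Merge (J+A)(27) + (((C+F)+E)+H)(36) = 63
Read each symbol's code off the tree from the root (left child = 0, right child = 1).

Codes:
  F: 1001 (length 4)
  H: 11 (length 2)
  J: 00 (length 2)
  C: 1000 (length 4)
  A: 01 (length 2)
  E: 101 (length 3)
Average code length: 151/63 = 2.3968 bits/symbol


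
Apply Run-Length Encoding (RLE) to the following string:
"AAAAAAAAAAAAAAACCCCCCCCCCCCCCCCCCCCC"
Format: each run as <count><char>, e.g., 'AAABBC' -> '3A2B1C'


Scanning runs left to right:
  i=0: run of 'A' x 15 -> '15A'
  i=15: run of 'C' x 21 -> '21C'

RLE = 15A21C


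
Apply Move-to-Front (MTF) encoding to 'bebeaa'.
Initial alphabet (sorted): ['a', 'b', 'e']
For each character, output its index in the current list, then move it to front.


MTF encoding:
'b': index 1 in ['a', 'b', 'e'] -> ['b', 'a', 'e']
'e': index 2 in ['b', 'a', 'e'] -> ['e', 'b', 'a']
'b': index 1 in ['e', 'b', 'a'] -> ['b', 'e', 'a']
'e': index 1 in ['b', 'e', 'a'] -> ['e', 'b', 'a']
'a': index 2 in ['e', 'b', 'a'] -> ['a', 'e', 'b']
'a': index 0 in ['a', 'e', 'b'] -> ['a', 'e', 'b']


Output: [1, 2, 1, 1, 2, 0]


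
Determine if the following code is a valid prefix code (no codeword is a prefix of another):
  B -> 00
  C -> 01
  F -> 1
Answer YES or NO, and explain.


Checking each pair (does one codeword prefix another?):
  B='00' vs C='01': no prefix
  B='00' vs F='1': no prefix
  C='01' vs B='00': no prefix
  C='01' vs F='1': no prefix
  F='1' vs B='00': no prefix
  F='1' vs C='01': no prefix
No violation found over all pairs.

YES -- this is a valid prefix code. No codeword is a prefix of any other codeword.


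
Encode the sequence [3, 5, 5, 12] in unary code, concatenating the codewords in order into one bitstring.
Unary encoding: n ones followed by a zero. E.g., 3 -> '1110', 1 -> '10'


Encode each number as n ones followed by a terminating 0:
  3 -> 1110 (4 bits)
  5 -> 111110 (6 bits)
  5 -> 111110 (6 bits)
  12 -> 1111111111110 (13 bits)
Total length = 4 + 6 + 6 + 13 = 29 bits.

Unary([3, 5, 5, 12]) = 11101111101111101111111111110 (29 bits)


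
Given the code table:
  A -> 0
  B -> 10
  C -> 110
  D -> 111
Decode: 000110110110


Decoding:
0 -> A
0 -> A
0 -> A
110 -> C
110 -> C
110 -> C


Result: AAACCC


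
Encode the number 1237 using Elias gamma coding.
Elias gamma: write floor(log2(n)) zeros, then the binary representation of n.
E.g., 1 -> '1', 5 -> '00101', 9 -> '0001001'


num_bits = floor(log2(1237)) + 1 = 11
leading_zeros = num_bits - 1 = 10
binary(1237) = 10011010101

Elias gamma(1237) = '0000000000' + '10011010101' = 000000000010011010101 (21 bits)


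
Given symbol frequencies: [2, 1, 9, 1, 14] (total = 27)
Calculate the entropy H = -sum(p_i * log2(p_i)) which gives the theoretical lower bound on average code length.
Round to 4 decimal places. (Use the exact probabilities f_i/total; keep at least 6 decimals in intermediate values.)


Per-symbol terms -p_i * log2(p_i) with p_i = f_i/27:
  p = 2/27 = 0.074074: log2(p) = -3.754888, -p*log2(p) = 0.278140
  p = 1/27 = 0.037037: log2(p) = -4.754888, -p*log2(p) = 0.176107
  p = 9/27 = 0.333333: log2(p) = -1.584963, -p*log2(p) = 0.528321
  p = 1/27 = 0.037037: log2(p) = -4.754888, -p*log2(p) = 0.176107
  p = 14/27 = 0.518519: log2(p) = -0.947533, -p*log2(p) = 0.491313
H = 0.278140 + 0.176107 + 0.528321 + 0.176107 + 0.491313 = 1.649988

H = 1.65 bits/symbol


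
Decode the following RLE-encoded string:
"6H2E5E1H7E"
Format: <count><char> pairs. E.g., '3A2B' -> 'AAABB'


Expanding each <count><char> pair:
  6H -> 'HHHHHH'
  2E -> 'EE'
  5E -> 'EEEEE'
  1H -> 'H'
  7E -> 'EEEEEEE'

Decoded = HHHHHHEEEEEEEHEEEEEEE


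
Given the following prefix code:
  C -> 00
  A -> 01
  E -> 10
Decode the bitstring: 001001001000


Decoding step by step:
Bits 00 -> C
Bits 10 -> E
Bits 01 -> A
Bits 00 -> C
Bits 10 -> E
Bits 00 -> C


Decoded message: CEACEC


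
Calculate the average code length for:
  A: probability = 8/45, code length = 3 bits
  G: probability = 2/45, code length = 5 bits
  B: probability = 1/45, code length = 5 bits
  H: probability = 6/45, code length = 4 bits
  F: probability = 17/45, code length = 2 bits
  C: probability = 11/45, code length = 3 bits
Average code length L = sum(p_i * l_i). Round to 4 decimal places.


Weighted contributions p_i * l_i:
  A: (8/45) * 3 = 24/45
  G: (2/45) * 5 = 10/45
  B: (1/45) * 5 = 5/45
  H: (6/45) * 4 = 24/45
  F: (17/45) * 2 = 34/45
  C: (11/45) * 3 = 33/45
Sum = (24 + 10 + 5 + 24 + 34 + 33)/45 = 130/45

L = 130/45 = 2.8889 bits/symbol


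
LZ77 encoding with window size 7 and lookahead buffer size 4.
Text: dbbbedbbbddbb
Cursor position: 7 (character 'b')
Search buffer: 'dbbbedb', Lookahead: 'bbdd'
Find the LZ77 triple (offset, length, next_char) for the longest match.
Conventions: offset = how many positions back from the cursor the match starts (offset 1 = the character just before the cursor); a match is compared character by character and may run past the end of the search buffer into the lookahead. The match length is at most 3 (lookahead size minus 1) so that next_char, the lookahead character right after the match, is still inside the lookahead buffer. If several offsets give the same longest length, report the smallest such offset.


Try each offset into the search buffer:
  offset=1 (pos 6, char 'b'): match length 2
  offset=2 (pos 5, char 'd'): match length 0
  offset=3 (pos 4, char 'e'): match length 0
  offset=4 (pos 3, char 'b'): match length 1
  offset=5 (pos 2, char 'b'): match length 2
  offset=6 (pos 1, char 'b'): match length 2
  offset=7 (pos 0, char 'd'): match length 0
Longest match has length 2, found at offsets 1, 5, 6; take the smallest, offset 1.
next_char = character at position 7 + 2 = 9 -> 'd'

Best match: offset=1, length=2 (matching 'bb' starting at position 6)
LZ77 triple: (1, 2, 'd')


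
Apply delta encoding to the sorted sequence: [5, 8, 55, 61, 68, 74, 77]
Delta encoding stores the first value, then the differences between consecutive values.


First value: 5
Deltas:
  8 - 5 = 3
  55 - 8 = 47
  61 - 55 = 6
  68 - 61 = 7
  74 - 68 = 6
  77 - 74 = 3


Delta encoded: [5, 3, 47, 6, 7, 6, 3]


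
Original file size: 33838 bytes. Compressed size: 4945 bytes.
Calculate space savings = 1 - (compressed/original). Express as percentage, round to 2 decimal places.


ratio = compressed/original = 4945/33838 = 0.146137
savings = 1 - ratio = 1 - 0.146137 = 0.853863
as a percentage: 0.853863 * 100 = 85.39%

Space savings = 1 - 4945/33838 = 85.39%


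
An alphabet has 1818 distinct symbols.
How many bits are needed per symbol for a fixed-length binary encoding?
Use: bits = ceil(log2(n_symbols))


log2(1818) = 10.8281
Bracket: 2^10 = 1024 < 1818 <= 2^11 = 2048
So ceil(log2(1818)) = 11

bits = ceil(log2(1818)) = ceil(10.8281) = 11 bits


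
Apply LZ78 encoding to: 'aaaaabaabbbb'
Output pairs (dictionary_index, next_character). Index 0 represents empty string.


LZ78 encoding steps:
Dictionary: {0: ''}
Step 1: w='' (idx 0), next='a' -> output (0, 'a'), add 'a' as idx 1
Step 2: w='a' (idx 1), next='a' -> output (1, 'a'), add 'aa' as idx 2
Step 3: w='aa' (idx 2), next='b' -> output (2, 'b'), add 'aab' as idx 3
Step 4: w='aab' (idx 3), next='b' -> output (3, 'b'), add 'aabb' as idx 4
Step 5: w='' (idx 0), next='b' -> output (0, 'b'), add 'b' as idx 5
Step 6: w='b' (idx 5), end of input -> output (5, '')


Encoded: [(0, 'a'), (1, 'a'), (2, 'b'), (3, 'b'), (0, 'b'), (5, '')]


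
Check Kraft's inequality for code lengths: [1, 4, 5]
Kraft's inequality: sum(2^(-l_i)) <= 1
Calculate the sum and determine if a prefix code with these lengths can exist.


Sum = 2^(-1) + 2^(-4) + 2^(-5)
    = 0.5 + 0.0625 + 0.03125
    = 19/32 = 0.59375
Since 0.59375 <= 1, Kraft's inequality IS satisfied.
A prefix code with these lengths CAN exist.

Kraft sum = 0.59375. Satisfied.


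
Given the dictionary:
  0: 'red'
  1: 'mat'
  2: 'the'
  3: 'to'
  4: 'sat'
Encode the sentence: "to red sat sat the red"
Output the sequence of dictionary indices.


Look up each word in the dictionary:
  'to' -> 3
  'red' -> 0
  'sat' -> 4
  'sat' -> 4
  'the' -> 2
  'red' -> 0

Encoded: [3, 0, 4, 4, 2, 0]


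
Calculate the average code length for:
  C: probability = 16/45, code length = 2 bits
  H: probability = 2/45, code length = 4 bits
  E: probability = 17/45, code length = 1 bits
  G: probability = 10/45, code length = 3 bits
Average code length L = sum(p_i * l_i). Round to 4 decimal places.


Weighted contributions p_i * l_i:
  C: (16/45) * 2 = 32/45
  H: (2/45) * 4 = 8/45
  E: (17/45) * 1 = 17/45
  G: (10/45) * 3 = 30/45
Sum = (32 + 8 + 17 + 30)/45 = 87/45

L = 87/45 = 1.9333 bits/symbol


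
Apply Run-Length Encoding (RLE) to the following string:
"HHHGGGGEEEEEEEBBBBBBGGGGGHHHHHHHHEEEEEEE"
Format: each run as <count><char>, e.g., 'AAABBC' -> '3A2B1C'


Scanning runs left to right:
  i=0: run of 'H' x 3 -> '3H'
  i=3: run of 'G' x 4 -> '4G'
  i=7: run of 'E' x 7 -> '7E'
  i=14: run of 'B' x 6 -> '6B'
  i=20: run of 'G' x 5 -> '5G'
  i=25: run of 'H' x 8 -> '8H'
  i=33: run of 'E' x 7 -> '7E'

RLE = 3H4G7E6B5G8H7E


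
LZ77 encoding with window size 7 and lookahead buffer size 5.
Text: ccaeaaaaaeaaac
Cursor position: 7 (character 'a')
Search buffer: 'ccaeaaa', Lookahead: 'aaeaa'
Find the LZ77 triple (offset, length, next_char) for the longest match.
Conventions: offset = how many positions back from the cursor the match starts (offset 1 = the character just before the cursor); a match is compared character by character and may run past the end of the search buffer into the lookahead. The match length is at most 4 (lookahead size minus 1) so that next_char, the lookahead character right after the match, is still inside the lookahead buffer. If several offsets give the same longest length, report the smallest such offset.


Try each offset into the search buffer:
  offset=1 (pos 6, char 'a'): match length 2
  offset=2 (pos 5, char 'a'): match length 2
  offset=3 (pos 4, char 'a'): match length 2
  offset=4 (pos 3, char 'e'): match length 0
  offset=5 (pos 2, char 'a'): match length 1
  offset=6 (pos 1, char 'c'): match length 0
  offset=7 (pos 0, char 'c'): match length 0
Longest match has length 2, found at offsets 1, 2, 3; take the smallest, offset 1.
next_char = character at position 7 + 2 = 9 -> 'e'

Best match: offset=1, length=2 (matching 'aa' starting at position 6)
LZ77 triple: (1, 2, 'e')


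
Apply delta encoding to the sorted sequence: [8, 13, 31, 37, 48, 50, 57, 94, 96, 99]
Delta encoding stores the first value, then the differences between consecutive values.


First value: 8
Deltas:
  13 - 8 = 5
  31 - 13 = 18
  37 - 31 = 6
  48 - 37 = 11
  50 - 48 = 2
  57 - 50 = 7
  94 - 57 = 37
  96 - 94 = 2
  99 - 96 = 3


Delta encoded: [8, 5, 18, 6, 11, 2, 7, 37, 2, 3]


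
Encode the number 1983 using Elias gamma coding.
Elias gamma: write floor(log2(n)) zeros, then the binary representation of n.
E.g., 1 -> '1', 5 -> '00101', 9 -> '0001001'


num_bits = floor(log2(1983)) + 1 = 11
leading_zeros = num_bits - 1 = 10
binary(1983) = 11110111111

Elias gamma(1983) = '0000000000' + '11110111111' = 000000000011110111111 (21 bits)


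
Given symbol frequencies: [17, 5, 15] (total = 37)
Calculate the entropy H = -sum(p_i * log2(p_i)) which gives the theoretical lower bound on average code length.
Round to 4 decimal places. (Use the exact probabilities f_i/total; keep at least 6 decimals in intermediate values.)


Per-symbol terms -p_i * log2(p_i) with p_i = f_i/37:
  p = 17/37 = 0.459459: log2(p) = -1.121991, -p*log2(p) = 0.515509
  p = 5/37 = 0.135135: log2(p) = -2.887525, -p*log2(p) = 0.390206
  p = 15/37 = 0.405405: log2(p) = -1.302563, -p*log2(p) = 0.528066
H = 0.515509 + 0.390206 + 0.528066 = 1.433781

H = 1.4338 bits/symbol


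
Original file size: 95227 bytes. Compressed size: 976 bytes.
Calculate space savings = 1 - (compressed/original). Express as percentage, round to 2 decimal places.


ratio = compressed/original = 976/95227 = 0.010249
savings = 1 - ratio = 1 - 0.010249 = 0.989751
as a percentage: 0.989751 * 100 = 98.98%

Space savings = 1 - 976/95227 = 98.98%


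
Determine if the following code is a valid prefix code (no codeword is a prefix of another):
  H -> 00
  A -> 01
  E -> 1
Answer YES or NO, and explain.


Checking each pair (does one codeword prefix another?):
  H='00' vs A='01': no prefix
  H='00' vs E='1': no prefix
  A='01' vs H='00': no prefix
  A='01' vs E='1': no prefix
  E='1' vs H='00': no prefix
  E='1' vs A='01': no prefix
No violation found over all pairs.

YES -- this is a valid prefix code. No codeword is a prefix of any other codeword.


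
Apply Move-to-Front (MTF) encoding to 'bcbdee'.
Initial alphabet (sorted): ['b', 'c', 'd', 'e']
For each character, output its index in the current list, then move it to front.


MTF encoding:
'b': index 0 in ['b', 'c', 'd', 'e'] -> ['b', 'c', 'd', 'e']
'c': index 1 in ['b', 'c', 'd', 'e'] -> ['c', 'b', 'd', 'e']
'b': index 1 in ['c', 'b', 'd', 'e'] -> ['b', 'c', 'd', 'e']
'd': index 2 in ['b', 'c', 'd', 'e'] -> ['d', 'b', 'c', 'e']
'e': index 3 in ['d', 'b', 'c', 'e'] -> ['e', 'd', 'b', 'c']
'e': index 0 in ['e', 'd', 'b', 'c'] -> ['e', 'd', 'b', 'c']


Output: [0, 1, 1, 2, 3, 0]


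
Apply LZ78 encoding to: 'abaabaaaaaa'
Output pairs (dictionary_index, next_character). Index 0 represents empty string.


LZ78 encoding steps:
Dictionary: {0: ''}
Step 1: w='' (idx 0), next='a' -> output (0, 'a'), add 'a' as idx 1
Step 2: w='' (idx 0), next='b' -> output (0, 'b'), add 'b' as idx 2
Step 3: w='a' (idx 1), next='a' -> output (1, 'a'), add 'aa' as idx 3
Step 4: w='b' (idx 2), next='a' -> output (2, 'a'), add 'ba' as idx 4
Step 5: w='aa' (idx 3), next='a' -> output (3, 'a'), add 'aaa' as idx 5
Step 6: w='aa' (idx 3), end of input -> output (3, '')


Encoded: [(0, 'a'), (0, 'b'), (1, 'a'), (2, 'a'), (3, 'a'), (3, '')]


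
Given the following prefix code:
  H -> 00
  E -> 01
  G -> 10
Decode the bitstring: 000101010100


Decoding step by step:
Bits 00 -> H
Bits 01 -> E
Bits 01 -> E
Bits 01 -> E
Bits 01 -> E
Bits 00 -> H


Decoded message: HEEEEH


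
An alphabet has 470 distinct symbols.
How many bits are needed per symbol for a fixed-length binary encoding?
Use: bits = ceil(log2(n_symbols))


log2(470) = 8.8765
Bracket: 2^8 = 256 < 470 <= 2^9 = 512
So ceil(log2(470)) = 9

bits = ceil(log2(470)) = ceil(8.8765) = 9 bits


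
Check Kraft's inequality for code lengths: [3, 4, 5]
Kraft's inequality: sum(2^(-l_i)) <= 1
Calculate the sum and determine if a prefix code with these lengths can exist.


Sum = 2^(-3) + 2^(-4) + 2^(-5)
    = 0.125 + 0.0625 + 0.03125
    = 7/32 = 0.21875
Since 0.21875 <= 1, Kraft's inequality IS satisfied.
A prefix code with these lengths CAN exist.

Kraft sum = 0.21875. Satisfied.


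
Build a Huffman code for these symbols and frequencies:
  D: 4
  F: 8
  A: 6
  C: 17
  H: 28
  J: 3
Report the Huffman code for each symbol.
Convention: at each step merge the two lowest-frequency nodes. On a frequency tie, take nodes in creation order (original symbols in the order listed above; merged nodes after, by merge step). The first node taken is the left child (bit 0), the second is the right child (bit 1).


Huffman tree construction:
Step 1: Merge J(3) + D(4) = 7
Step 2: Merge A(6) + (J+D)(7) = 13
Step 3: Merge F(8) + (A+(J+D))(13) = 21
Step 4: Merge C(17) + (F+(A+(J+D)))(21) = 38
Step 5: Merge H(28) + (C+(F+(A+(J+D))))(38) = 66
Read each symbol's code off the tree from the root (left child = 0, right child = 1).

Codes:
  D: 11111 (length 5)
  F: 110 (length 3)
  A: 1110 (length 4)
  C: 10 (length 2)
  H: 0 (length 1)
  J: 11110 (length 5)
Average code length: 145/66 = 2.1970 bits/symbol


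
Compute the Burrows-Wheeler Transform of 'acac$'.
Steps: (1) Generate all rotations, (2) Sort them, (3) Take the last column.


Rotations (sorted):
  0: $acac -> last char: c
  1: ac$ac -> last char: c
  2: acac$ -> last char: $
  3: c$aca -> last char: a
  4: cac$a -> last char: a


BWT = cc$aa


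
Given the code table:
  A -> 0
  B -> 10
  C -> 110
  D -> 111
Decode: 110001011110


Decoding:
110 -> C
0 -> A
0 -> A
10 -> B
111 -> D
10 -> B


Result: CAABDB


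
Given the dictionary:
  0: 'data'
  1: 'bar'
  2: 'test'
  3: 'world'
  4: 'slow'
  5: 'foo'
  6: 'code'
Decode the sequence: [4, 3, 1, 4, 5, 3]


Look up each index in the dictionary:
  4 -> 'slow'
  3 -> 'world'
  1 -> 'bar'
  4 -> 'slow'
  5 -> 'foo'
  3 -> 'world'

Decoded: "slow world bar slow foo world"


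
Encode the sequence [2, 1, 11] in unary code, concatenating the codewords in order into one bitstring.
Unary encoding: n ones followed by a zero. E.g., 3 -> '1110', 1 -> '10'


Encode each number as n ones followed by a terminating 0:
  2 -> 110 (3 bits)
  1 -> 10 (2 bits)
  11 -> 111111111110 (12 bits)
Total length = 3 + 2 + 12 = 17 bits.

Unary([2, 1, 11]) = 11010111111111110 (17 bits)


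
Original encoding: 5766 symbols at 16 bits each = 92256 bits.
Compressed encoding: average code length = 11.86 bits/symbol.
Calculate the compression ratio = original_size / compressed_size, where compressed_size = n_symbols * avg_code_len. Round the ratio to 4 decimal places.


original_size = n_symbols * orig_bits = 5766 * 16 = 92256 bits
compressed_size = n_symbols * avg_code_len = 5766 * 11.86 = 68384.76 bits
ratio = original_size / compressed_size = 92256 / 68384.76 = 1.3491

Compression ratio = 1.3491


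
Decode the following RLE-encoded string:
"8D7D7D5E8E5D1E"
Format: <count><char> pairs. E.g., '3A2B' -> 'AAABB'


Expanding each <count><char> pair:
  8D -> 'DDDDDDDD'
  7D -> 'DDDDDDD'
  7D -> 'DDDDDDD'
  5E -> 'EEEEE'
  8E -> 'EEEEEEEE'
  5D -> 'DDDDD'
  1E -> 'E'

Decoded = DDDDDDDDDDDDDDDDDDDDDDEEEEEEEEEEEEEDDDDDE


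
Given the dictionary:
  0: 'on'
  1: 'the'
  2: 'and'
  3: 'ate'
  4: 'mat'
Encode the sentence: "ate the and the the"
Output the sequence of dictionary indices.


Look up each word in the dictionary:
  'ate' -> 3
  'the' -> 1
  'and' -> 2
  'the' -> 1
  'the' -> 1

Encoded: [3, 1, 2, 1, 1]


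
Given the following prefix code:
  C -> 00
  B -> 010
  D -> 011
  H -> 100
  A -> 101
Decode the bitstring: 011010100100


Decoding step by step:
Bits 011 -> D
Bits 010 -> B
Bits 100 -> H
Bits 100 -> H


Decoded message: DBHH


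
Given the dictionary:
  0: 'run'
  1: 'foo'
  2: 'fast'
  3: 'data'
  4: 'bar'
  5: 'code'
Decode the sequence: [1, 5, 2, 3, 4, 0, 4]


Look up each index in the dictionary:
  1 -> 'foo'
  5 -> 'code'
  2 -> 'fast'
  3 -> 'data'
  4 -> 'bar'
  0 -> 'run'
  4 -> 'bar'

Decoded: "foo code fast data bar run bar"


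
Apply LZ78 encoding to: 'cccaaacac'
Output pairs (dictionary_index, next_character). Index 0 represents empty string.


LZ78 encoding steps:
Dictionary: {0: ''}
Step 1: w='' (idx 0), next='c' -> output (0, 'c'), add 'c' as idx 1
Step 2: w='c' (idx 1), next='c' -> output (1, 'c'), add 'cc' as idx 2
Step 3: w='' (idx 0), next='a' -> output (0, 'a'), add 'a' as idx 3
Step 4: w='a' (idx 3), next='a' -> output (3, 'a'), add 'aa' as idx 4
Step 5: w='c' (idx 1), next='a' -> output (1, 'a'), add 'ca' as idx 5
Step 6: w='c' (idx 1), end of input -> output (1, '')


Encoded: [(0, 'c'), (1, 'c'), (0, 'a'), (3, 'a'), (1, 'a'), (1, '')]


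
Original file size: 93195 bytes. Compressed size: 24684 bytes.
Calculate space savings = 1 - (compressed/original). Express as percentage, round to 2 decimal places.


ratio = compressed/original = 24684/93195 = 0.264864
savings = 1 - ratio = 1 - 0.264864 = 0.735136
as a percentage: 0.735136 * 100 = 73.51%

Space savings = 1 - 24684/93195 = 73.51%
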